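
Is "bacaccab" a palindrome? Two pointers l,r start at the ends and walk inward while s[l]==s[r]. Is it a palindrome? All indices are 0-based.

not a palindrome (mismatch at 3,4)

[0,7] 'b'=='b' → l++,r--
[1,6] 'a'=='a' → l++,r--
[2,5] 'c'=='c' → l++,r--
[3,4] 'a'!='c' → stop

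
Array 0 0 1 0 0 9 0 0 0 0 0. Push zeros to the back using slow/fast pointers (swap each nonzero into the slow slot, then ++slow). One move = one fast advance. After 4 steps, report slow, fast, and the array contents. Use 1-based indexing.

slow=1 fast=1: a[fast]=0, fast++
slow=1 fast=2: a[fast]=0, fast++
slow=1 fast=3: a[fast]=1≠0 swap→a[1]=1, slow++,fast++
slow=2 fast=4: a[fast]=0, fast++

slow=2, fast=5, a=[1, 0, 0, 0, 0, 9, 0, 0, 0, 0, 0]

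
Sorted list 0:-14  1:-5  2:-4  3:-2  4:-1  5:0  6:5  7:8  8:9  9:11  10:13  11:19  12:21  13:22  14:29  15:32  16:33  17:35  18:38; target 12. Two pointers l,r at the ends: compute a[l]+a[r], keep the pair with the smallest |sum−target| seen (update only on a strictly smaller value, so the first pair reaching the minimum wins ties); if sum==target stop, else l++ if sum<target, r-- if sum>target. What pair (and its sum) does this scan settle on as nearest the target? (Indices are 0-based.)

[0,18] -14+38=24 d=12 * → r--
[0,17] -14+35=21 d=9 * → r--
[0,16] -14+33=19 d=7 * → r--
[0,15] -14+32=18 d=6 * → r--
[0,14] -14+29=15 d=3 * → r--
[0,13] -14+22=8 d=4 → l++
[1,13] -5+22=17 d=5 → r--
[1,12] -5+21=16 d=4 → r--
[1,11] -5+19=14 d=2 * → r--
[1,10] -5+13=8 d=4 → l++
[2,10] -4+13=9 d=3 → l++
[3,10] -2+13=11 d=1 * → l++
[4,10] -1+13=12 d=0 * → stop

pair (-1, 13) with sum 12 (|Δ|=0)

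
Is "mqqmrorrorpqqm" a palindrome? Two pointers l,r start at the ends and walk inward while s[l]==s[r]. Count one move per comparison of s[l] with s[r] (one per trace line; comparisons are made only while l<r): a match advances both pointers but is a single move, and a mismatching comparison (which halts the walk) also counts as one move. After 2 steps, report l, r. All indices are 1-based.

[1,14] 'm'=='m' → l++,r--
[2,13] 'q'=='q' → l++,r--

l=3, r=12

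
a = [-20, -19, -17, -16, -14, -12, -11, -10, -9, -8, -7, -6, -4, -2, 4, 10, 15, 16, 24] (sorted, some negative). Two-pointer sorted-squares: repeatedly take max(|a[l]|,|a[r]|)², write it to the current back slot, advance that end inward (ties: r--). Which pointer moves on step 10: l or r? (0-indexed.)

l

l=0 r=18: |-20|<=|24| out[18]=576, r--
l=0 r=17: |-20|>|16| out[17]=400, l++
l=1 r=17: |-19|>|16| out[16]=361, l++
l=2 r=17: |-17|>|16| out[15]=289, l++
l=3 r=17: |-16|<=|16| out[14]=256, r--
l=3 r=16: |-16|>|15| out[13]=256, l++
l=4 r=16: |-14|<=|15| out[12]=225, r--
l=4 r=15: |-14|>|10| out[11]=196, l++
l=5 r=15: |-12|>|10| out[10]=144, l++
l=6 r=15: |-11|>|10| out[9]=121, l++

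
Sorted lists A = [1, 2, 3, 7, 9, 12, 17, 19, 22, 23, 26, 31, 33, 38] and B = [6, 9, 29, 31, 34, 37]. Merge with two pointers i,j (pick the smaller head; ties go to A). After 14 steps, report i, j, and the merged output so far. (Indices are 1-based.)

i=12, j=4, merged so far=[1, 2, 3, 6, 7, 9, 9, 12, 17, 19, 22, 23, 26, 29]

[i=1,j=1] A[i]=1<=B[j]=6 take 1 → i++
[i=2,j=1] A[i]=2<=B[j]=6 take 2 → i++
[i=3,j=1] A[i]=3<=B[j]=6 take 3 → i++
[i=4,j=1] A[i]=7>B[j]=6 take 6 → j++
[i=4,j=2] A[i]=7<=B[j]=9 take 7 → i++
[i=5,j=2] A[i]=9<=B[j]=9 take 9 → i++
[i=6,j=2] A[i]=12>B[j]=9 take 9 → j++
[i=6,j=3] A[i]=12<=B[j]=29 take 12 → i++
[i=7,j=3] A[i]=17<=B[j]=29 take 17 → i++
[i=8,j=3] A[i]=19<=B[j]=29 take 19 → i++
[i=9,j=3] A[i]=22<=B[j]=29 take 22 → i++
[i=10,j=3] A[i]=23<=B[j]=29 take 23 → i++
[i=11,j=3] A[i]=26<=B[j]=29 take 26 → i++
[i=12,j=3] A[i]=31>B[j]=29 take 29 → j++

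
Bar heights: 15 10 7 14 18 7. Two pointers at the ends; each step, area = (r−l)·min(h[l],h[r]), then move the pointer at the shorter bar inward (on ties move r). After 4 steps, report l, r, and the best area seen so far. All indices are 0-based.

l=0 r=5: min(15,7)*5=35 best=35 *, r--
l=0 r=4: min(15,18)*4=60 best=60 *, l++
l=1 r=4: min(10,18)*3=30 best=60, l++
l=2 r=4: min(7,18)*2=14 best=60, l++

l=3, r=4, best area=60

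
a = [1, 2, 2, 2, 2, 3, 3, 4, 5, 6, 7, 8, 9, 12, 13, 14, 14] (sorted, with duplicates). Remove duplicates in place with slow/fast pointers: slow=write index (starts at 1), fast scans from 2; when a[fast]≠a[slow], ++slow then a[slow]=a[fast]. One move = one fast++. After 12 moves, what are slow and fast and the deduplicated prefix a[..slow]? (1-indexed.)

slow=9, fast=14, prefix=[1, 2, 3, 4, 5, 6, 7, 8, 9]

(s=1,f=2) a[fast]=2≠a[slow]=1 write a[2]=2 → slow++,fast++
(s=2,f=3) a[fast]=2=a[slow] dup → fast++
(s=2,f=4) a[fast]=2=a[slow] dup → fast++
(s=2,f=5) a[fast]=2=a[slow] dup → fast++
(s=2,f=6) a[fast]=3≠a[slow]=2 write a[3]=3 → slow++,fast++
(s=3,f=7) a[fast]=3=a[slow] dup → fast++
(s=3,f=8) a[fast]=4≠a[slow]=3 write a[4]=4 → slow++,fast++
(s=4,f=9) a[fast]=5≠a[slow]=4 write a[5]=5 → slow++,fast++
(s=5,f=10) a[fast]=6≠a[slow]=5 write a[6]=6 → slow++,fast++
(s=6,f=11) a[fast]=7≠a[slow]=6 write a[7]=7 → slow++,fast++
(s=7,f=12) a[fast]=8≠a[slow]=7 write a[8]=8 → slow++,fast++
(s=8,f=13) a[fast]=9≠a[slow]=8 write a[9]=9 → slow++,fast++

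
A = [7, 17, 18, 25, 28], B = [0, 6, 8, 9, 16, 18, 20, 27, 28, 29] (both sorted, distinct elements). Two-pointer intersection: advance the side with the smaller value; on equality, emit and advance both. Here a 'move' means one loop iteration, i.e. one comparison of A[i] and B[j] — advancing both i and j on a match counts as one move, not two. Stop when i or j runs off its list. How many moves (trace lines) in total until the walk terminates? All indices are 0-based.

12 moves

[i=0,j=0] 7>0 → j++
[i=0,j=1] 7>6 → j++
[i=0,j=2] 7<8 → i++
[i=1,j=2] 17>8 → j++
[i=1,j=3] 17>9 → j++
[i=1,j=4] 17>16 → j++
[i=1,j=5] 17<18 → i++
[i=2,j=5] 18==18 emit → i++,j++
[i=3,j=6] 25>20 → j++
[i=3,j=7] 25<27 → i++
[i=4,j=7] 28>27 → j++
[i=4,j=8] 28==28 emit → i++,j++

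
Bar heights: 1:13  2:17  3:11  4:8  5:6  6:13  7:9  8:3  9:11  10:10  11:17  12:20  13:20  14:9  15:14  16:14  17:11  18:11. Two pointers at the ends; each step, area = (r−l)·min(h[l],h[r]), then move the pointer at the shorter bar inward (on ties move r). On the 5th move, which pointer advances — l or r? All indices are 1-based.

r

[1,18] min(13,11)*17=187 best=187 * → r--
[1,17] min(13,11)*16=176 best=187 → r--
[1,16] min(13,14)*15=195 best=195 * → l++
[2,16] min(17,14)*14=196 best=196 * → r--
[2,15] min(17,14)*13=182 best=196 → r--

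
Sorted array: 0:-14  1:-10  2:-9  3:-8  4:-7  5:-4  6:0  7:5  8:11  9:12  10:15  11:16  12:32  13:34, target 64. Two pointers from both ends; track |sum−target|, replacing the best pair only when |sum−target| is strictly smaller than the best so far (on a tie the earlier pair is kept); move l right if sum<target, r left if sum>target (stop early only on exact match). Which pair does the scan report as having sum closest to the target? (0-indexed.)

l=0 r=13: -14+34=20 d=44 *, l++
l=1 r=13: -10+34=24 d=40 *, l++
l=2 r=13: -9+34=25 d=39 *, l++
l=3 r=13: -8+34=26 d=38 *, l++
l=4 r=13: -7+34=27 d=37 *, l++
l=5 r=13: -4+34=30 d=34 *, l++
l=6 r=13: 0+34=34 d=30 *, l++
l=7 r=13: 5+34=39 d=25 *, l++
l=8 r=13: 11+34=45 d=19 *, l++
l=9 r=13: 12+34=46 d=18 *, l++
l=10 r=13: 15+34=49 d=15 *, l++
l=11 r=13: 16+34=50 d=14 *, l++
l=12 r=13: 32+34=66 d=2 *, r--

pair (32, 34) with sum 66 (|Δ|=2)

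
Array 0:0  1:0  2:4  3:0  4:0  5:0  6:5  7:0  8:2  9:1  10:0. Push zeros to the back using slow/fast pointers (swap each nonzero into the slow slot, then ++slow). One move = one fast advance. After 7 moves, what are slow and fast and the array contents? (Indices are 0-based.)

slow=2, fast=7, a=[4, 5, 0, 0, 0, 0, 0, 0, 2, 1, 0]

slow=0 fast=0: a[fast]=0, fast++
slow=0 fast=1: a[fast]=0, fast++
slow=0 fast=2: a[fast]=4≠0 swap→a[0]=4, slow++,fast++
slow=1 fast=3: a[fast]=0, fast++
slow=1 fast=4: a[fast]=0, fast++
slow=1 fast=5: a[fast]=0, fast++
slow=1 fast=6: a[fast]=5≠0 swap→a[1]=5, slow++,fast++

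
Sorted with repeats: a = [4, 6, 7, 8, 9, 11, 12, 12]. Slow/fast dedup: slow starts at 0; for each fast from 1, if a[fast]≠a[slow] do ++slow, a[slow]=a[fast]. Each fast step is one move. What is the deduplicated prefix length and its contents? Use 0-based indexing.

slow=0 fast=1: a[fast]=6≠a[slow]=4 write a[1]=6, slow++,fast++
slow=1 fast=2: a[fast]=7≠a[slow]=6 write a[2]=7, slow++,fast++
slow=2 fast=3: a[fast]=8≠a[slow]=7 write a[3]=8, slow++,fast++
slow=3 fast=4: a[fast]=9≠a[slow]=8 write a[4]=9, slow++,fast++
slow=4 fast=5: a[fast]=11≠a[slow]=9 write a[5]=11, slow++,fast++
slow=5 fast=6: a[fast]=12≠a[slow]=11 write a[6]=12, slow++,fast++
slow=6 fast=7: a[fast]=12=a[slow] dup, fast++

length 7; prefix = [4, 6, 7, 8, 9, 11, 12]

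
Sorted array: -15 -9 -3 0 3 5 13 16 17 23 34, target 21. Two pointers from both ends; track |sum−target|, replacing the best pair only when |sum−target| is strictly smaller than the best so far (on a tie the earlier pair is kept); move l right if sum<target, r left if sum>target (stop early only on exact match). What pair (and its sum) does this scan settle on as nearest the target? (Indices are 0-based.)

[0,10] -15+34=19 d=2 * → l++
[1,10] -9+34=25 d=4 → r--
[1,9] -9+23=14 d=7 → l++
[2,9] -3+23=20 d=1 * → l++
[3,9] 0+23=23 d=2 → r--
[3,8] 0+17=17 d=4 → l++
[4,8] 3+17=20 d=1 → l++
[5,8] 5+17=22 d=1 → r--
[5,7] 5+16=21 d=0 * → stop

pair (5, 16) with sum 21 (|Δ|=0)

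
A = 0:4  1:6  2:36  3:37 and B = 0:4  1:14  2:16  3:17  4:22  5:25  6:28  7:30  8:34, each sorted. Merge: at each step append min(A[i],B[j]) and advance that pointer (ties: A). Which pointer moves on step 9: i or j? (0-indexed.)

[i=0,j=0] A[i]=4<=B[j]=4 take 4 → i++
[i=1,j=0] A[i]=6>B[j]=4 take 4 → j++
[i=1,j=1] A[i]=6<=B[j]=14 take 6 → i++
[i=2,j=1] A[i]=36>B[j]=14 take 14 → j++
[i=2,j=2] A[i]=36>B[j]=16 take 16 → j++
[i=2,j=3] A[i]=36>B[j]=17 take 17 → j++
[i=2,j=4] A[i]=36>B[j]=22 take 22 → j++
[i=2,j=5] A[i]=36>B[j]=25 take 25 → j++
[i=2,j=6] A[i]=36>B[j]=28 take 28 → j++

j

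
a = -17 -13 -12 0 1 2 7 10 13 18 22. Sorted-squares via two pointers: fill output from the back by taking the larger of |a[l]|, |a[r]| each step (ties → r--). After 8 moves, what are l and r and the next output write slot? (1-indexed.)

l=4, r=6, next write slot=3

l=1 r=11: |-17|<=|22| out[11]=484, r--
l=1 r=10: |-17|<=|18| out[10]=324, r--
l=1 r=9: |-17|>|13| out[9]=289, l++
l=2 r=9: |-13|<=|13| out[8]=169, r--
l=2 r=8: |-13|>|10| out[7]=169, l++
l=3 r=8: |-12|>|10| out[6]=144, l++
l=4 r=8: |0|<=|10| out[5]=100, r--
l=4 r=7: |0|<=|7| out[4]=49, r--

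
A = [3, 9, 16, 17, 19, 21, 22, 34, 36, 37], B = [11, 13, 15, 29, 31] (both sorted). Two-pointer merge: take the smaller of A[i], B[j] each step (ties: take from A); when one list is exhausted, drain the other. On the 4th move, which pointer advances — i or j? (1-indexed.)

[i=1,j=1] A[i]=3<=B[j]=11 take 3 → i++
[i=2,j=1] A[i]=9<=B[j]=11 take 9 → i++
[i=3,j=1] A[i]=16>B[j]=11 take 11 → j++
[i=3,j=2] A[i]=16>B[j]=13 take 13 → j++

j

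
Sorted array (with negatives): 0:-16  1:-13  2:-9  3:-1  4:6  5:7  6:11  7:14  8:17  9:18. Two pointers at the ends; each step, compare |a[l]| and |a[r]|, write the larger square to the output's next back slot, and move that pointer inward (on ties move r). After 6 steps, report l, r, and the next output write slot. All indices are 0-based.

l=2, r=5, next write slot=3

l=0 r=9: |-16|<=|18| out[9]=324, r--
l=0 r=8: |-16|<=|17| out[8]=289, r--
l=0 r=7: |-16|>|14| out[7]=256, l++
l=1 r=7: |-13|<=|14| out[6]=196, r--
l=1 r=6: |-13|>|11| out[5]=169, l++
l=2 r=6: |-9|<=|11| out[4]=121, r--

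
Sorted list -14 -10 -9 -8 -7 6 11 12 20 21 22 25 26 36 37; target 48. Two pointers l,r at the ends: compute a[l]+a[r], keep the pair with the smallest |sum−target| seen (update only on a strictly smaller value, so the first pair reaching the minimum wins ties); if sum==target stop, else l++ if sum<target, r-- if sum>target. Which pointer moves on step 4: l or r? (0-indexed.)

l

l=0 r=14: -14+37=23 d=25 *, l++
l=1 r=14: -10+37=27 d=21 *, l++
l=2 r=14: -9+37=28 d=20 *, l++
l=3 r=14: -8+37=29 d=19 *, l++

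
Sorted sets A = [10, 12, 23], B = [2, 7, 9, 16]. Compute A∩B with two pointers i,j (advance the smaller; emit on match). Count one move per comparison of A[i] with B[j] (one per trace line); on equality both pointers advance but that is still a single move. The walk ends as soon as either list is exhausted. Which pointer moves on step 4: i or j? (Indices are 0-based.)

i=0 j=0: 10>2, j++
i=0 j=1: 10>7, j++
i=0 j=2: 10>9, j++
i=0 j=3: 10<16, i++

i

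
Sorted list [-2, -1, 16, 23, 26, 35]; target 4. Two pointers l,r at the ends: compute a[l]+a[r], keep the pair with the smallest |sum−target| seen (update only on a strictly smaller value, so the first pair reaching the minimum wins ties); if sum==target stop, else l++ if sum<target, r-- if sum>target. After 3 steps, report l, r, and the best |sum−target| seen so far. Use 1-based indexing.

l=1, r=3, best |Δ|=17

[1,6] -2+35=33 d=29 * → r--
[1,5] -2+26=24 d=20 * → r--
[1,4] -2+23=21 d=17 * → r--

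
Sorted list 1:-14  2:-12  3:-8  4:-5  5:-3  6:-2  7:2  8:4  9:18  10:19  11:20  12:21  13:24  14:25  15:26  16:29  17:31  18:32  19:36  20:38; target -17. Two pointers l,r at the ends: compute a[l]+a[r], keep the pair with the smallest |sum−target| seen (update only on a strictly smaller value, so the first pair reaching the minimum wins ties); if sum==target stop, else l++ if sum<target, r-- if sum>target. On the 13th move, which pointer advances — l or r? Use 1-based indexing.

[1,20] -14+38=24 d=41 * → r--
[1,19] -14+36=22 d=39 * → r--
[1,18] -14+32=18 d=35 * → r--
[1,17] -14+31=17 d=34 * → r--
[1,16] -14+29=15 d=32 * → r--
[1,15] -14+26=12 d=29 * → r--
[1,14] -14+25=11 d=28 * → r--
[1,13] -14+24=10 d=27 * → r--
[1,12] -14+21=7 d=24 * → r--
[1,11] -14+20=6 d=23 * → r--
[1,10] -14+19=5 d=22 * → r--
[1,9] -14+18=4 d=21 * → r--
[1,8] -14+4=-10 d=7 * → r--

r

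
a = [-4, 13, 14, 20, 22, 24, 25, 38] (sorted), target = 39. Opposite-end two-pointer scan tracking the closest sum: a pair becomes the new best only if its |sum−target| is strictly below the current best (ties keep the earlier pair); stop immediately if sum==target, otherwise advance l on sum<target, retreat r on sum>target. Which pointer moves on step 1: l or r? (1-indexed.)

l

l=1 r=8: -4+38=34 d=5 *, l++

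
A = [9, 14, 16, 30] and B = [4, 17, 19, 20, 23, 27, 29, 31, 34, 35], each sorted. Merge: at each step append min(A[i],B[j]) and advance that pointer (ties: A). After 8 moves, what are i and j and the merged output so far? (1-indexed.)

i=4, j=6, merged so far=[4, 9, 14, 16, 17, 19, 20, 23]

i=1 j=1: A[i]=9>B[j]=4 take 4, j++
i=1 j=2: A[i]=9<=B[j]=17 take 9, i++
i=2 j=2: A[i]=14<=B[j]=17 take 14, i++
i=3 j=2: A[i]=16<=B[j]=17 take 16, i++
i=4 j=2: A[i]=30>B[j]=17 take 17, j++
i=4 j=3: A[i]=30>B[j]=19 take 19, j++
i=4 j=4: A[i]=30>B[j]=20 take 20, j++
i=4 j=5: A[i]=30>B[j]=23 take 23, j++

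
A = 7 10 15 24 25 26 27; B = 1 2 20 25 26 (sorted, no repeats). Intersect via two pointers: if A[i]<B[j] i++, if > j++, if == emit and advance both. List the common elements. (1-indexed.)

intersection = [25, 26]

i=1 j=1: 7>1, j++
i=1 j=2: 7>2, j++
i=1 j=3: 7<20, i++
i=2 j=3: 10<20, i++
i=3 j=3: 15<20, i++
i=4 j=3: 24>20, j++
i=4 j=4: 24<25, i++
i=5 j=4: 25==25 emit, i++,j++
i=6 j=5: 26==26 emit, i++,j++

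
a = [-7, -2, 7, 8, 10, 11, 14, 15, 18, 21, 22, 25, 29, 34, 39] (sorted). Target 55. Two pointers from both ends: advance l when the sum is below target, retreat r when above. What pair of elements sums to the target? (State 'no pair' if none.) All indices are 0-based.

(21, 34)

[0,14] -7+39=32 <55 → l++
[1,14] -2+39=37 <55 → l++
[2,14] 7+39=46 <55 → l++
[3,14] 8+39=47 <55 → l++
[4,14] 10+39=49 <55 → l++
[5,14] 11+39=50 <55 → l++
[6,14] 14+39=53 <55 → l++
[7,14] 15+39=54 <55 → l++
[8,14] 18+39=57 >55 → r--
[8,13] 18+34=52 <55 → l++
[9,13] 21+34=55 → found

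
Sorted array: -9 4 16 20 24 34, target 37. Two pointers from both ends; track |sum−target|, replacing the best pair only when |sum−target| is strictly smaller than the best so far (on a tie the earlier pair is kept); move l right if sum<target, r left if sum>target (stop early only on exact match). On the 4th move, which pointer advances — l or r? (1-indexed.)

l=1 r=6: -9+34=25 d=12 *, l++
l=2 r=6: 4+34=38 d=1 *, r--
l=2 r=5: 4+24=28 d=9, l++
l=3 r=5: 16+24=40 d=3, r--

r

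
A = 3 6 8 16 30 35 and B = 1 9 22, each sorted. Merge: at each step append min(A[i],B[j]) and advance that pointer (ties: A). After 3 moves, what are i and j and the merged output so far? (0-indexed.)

[i=0,j=0] A[i]=3>B[j]=1 take 1 → j++
[i=0,j=1] A[i]=3<=B[j]=9 take 3 → i++
[i=1,j=1] A[i]=6<=B[j]=9 take 6 → i++

i=2, j=1, merged so far=[1, 3, 6]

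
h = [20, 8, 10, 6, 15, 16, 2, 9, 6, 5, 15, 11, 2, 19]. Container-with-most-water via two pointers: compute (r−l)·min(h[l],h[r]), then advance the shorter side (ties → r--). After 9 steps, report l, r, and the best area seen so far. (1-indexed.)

l=1, r=5, best area=247

[1,14] min(20,19)*13=247 best=247 * → r--
[1,13] min(20,2)*12=24 best=247 → r--
[1,12] min(20,11)*11=121 best=247 → r--
[1,11] min(20,15)*10=150 best=247 → r--
[1,10] min(20,5)*9=45 best=247 → r--
[1,9] min(20,6)*8=48 best=247 → r--
[1,8] min(20,9)*7=63 best=247 → r--
[1,7] min(20,2)*6=12 best=247 → r--
[1,6] min(20,16)*5=80 best=247 → r--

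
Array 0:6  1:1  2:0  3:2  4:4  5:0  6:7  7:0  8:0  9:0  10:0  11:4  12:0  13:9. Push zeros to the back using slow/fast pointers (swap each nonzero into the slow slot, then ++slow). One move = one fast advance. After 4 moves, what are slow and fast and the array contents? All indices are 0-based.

slow=0 fast=0: a[fast]=6≠0 swap→a[0]=6, slow++,fast++
slow=1 fast=1: a[fast]=1≠0 swap→a[1]=1, slow++,fast++
slow=2 fast=2: a[fast]=0, fast++
slow=2 fast=3: a[fast]=2≠0 swap→a[2]=2, slow++,fast++

slow=3, fast=4, a=[6, 1, 2, 0, 4, 0, 7, 0, 0, 0, 0, 4, 0, 9]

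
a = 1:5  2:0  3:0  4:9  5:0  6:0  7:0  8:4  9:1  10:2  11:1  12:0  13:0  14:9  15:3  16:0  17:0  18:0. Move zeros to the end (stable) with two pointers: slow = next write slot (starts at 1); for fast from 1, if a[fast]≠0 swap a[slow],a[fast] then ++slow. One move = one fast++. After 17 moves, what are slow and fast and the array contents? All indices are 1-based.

(s=1,f=1) a[fast]=5≠0 swap→a[1]=5 → slow++,fast++
(s=2,f=2) a[fast]=0 → fast++
(s=2,f=3) a[fast]=0 → fast++
(s=2,f=4) a[fast]=9≠0 swap→a[2]=9 → slow++,fast++
(s=3,f=5) a[fast]=0 → fast++
(s=3,f=6) a[fast]=0 → fast++
(s=3,f=7) a[fast]=0 → fast++
(s=3,f=8) a[fast]=4≠0 swap→a[3]=4 → slow++,fast++
(s=4,f=9) a[fast]=1≠0 swap→a[4]=1 → slow++,fast++
(s=5,f=10) a[fast]=2≠0 swap→a[5]=2 → slow++,fast++
(s=6,f=11) a[fast]=1≠0 swap→a[6]=1 → slow++,fast++
(s=7,f=12) a[fast]=0 → fast++
(s=7,f=13) a[fast]=0 → fast++
(s=7,f=14) a[fast]=9≠0 swap→a[7]=9 → slow++,fast++
(s=8,f=15) a[fast]=3≠0 swap→a[8]=3 → slow++,fast++
(s=9,f=16) a[fast]=0 → fast++
(s=9,f=17) a[fast]=0 → fast++

slow=9, fast=18, a=[5, 9, 4, 1, 2, 1, 9, 3, 0, 0, 0, 0, 0, 0, 0, 0, 0, 0]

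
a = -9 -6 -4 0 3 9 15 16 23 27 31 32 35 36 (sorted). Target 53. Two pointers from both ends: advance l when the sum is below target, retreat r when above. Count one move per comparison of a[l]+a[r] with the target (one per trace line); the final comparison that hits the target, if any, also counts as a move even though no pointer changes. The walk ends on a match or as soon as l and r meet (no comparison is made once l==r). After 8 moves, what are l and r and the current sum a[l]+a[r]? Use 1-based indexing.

l=9, r=14, sum=59

l=1 r=14: -9+36=27 <53, l++
l=2 r=14: -6+36=30 <53, l++
l=3 r=14: -4+36=32 <53, l++
l=4 r=14: 0+36=36 <53, l++
l=5 r=14: 3+36=39 <53, l++
l=6 r=14: 9+36=45 <53, l++
l=7 r=14: 15+36=51 <53, l++
l=8 r=14: 16+36=52 <53, l++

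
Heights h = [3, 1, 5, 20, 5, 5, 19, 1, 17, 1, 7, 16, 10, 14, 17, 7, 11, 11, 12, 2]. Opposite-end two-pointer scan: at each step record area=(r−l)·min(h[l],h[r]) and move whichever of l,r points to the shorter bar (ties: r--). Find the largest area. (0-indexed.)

max area = 187

l=0 r=19: min(3,2)*19=38 best=38 *, r--
l=0 r=18: min(3,12)*18=54 best=54 *, l++
l=1 r=18: min(1,12)*17=17 best=54, l++
l=2 r=18: min(5,12)*16=80 best=80 *, l++
l=3 r=18: min(20,12)*15=180 best=180 *, r--
l=3 r=17: min(20,11)*14=154 best=180, r--
l=3 r=16: min(20,11)*13=143 best=180, r--
l=3 r=15: min(20,7)*12=84 best=180, r--
l=3 r=14: min(20,17)*11=187 best=187 *, r--
l=3 r=13: min(20,14)*10=140 best=187, r--
l=3 r=12: min(20,10)*9=90 best=187, r--
l=3 r=11: min(20,16)*8=128 best=187, r--
l=3 r=10: min(20,7)*7=49 best=187, r--
l=3 r=9: min(20,1)*6=6 best=187, r--
l=3 r=8: min(20,17)*5=85 best=187, r--
l=3 r=7: min(20,1)*4=4 best=187, r--
l=3 r=6: min(20,19)*3=57 best=187, r--
l=3 r=5: min(20,5)*2=10 best=187, r--
l=3 r=4: min(20,5)*1=5 best=187, r--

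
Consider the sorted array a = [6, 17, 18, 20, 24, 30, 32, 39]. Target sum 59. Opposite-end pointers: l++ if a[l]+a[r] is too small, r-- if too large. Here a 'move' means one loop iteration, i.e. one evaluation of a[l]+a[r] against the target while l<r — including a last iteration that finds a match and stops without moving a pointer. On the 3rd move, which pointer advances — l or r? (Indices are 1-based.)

l

[1,8] 6+39=45 <59 → l++
[2,8] 17+39=56 <59 → l++
[3,8] 18+39=57 <59 → l++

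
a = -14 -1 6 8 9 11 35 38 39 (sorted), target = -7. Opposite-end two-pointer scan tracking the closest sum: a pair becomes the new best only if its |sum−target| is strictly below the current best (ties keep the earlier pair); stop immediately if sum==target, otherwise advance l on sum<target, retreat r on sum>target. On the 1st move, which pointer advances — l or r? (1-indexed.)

r

[1,9] -14+39=25 d=32 * → r--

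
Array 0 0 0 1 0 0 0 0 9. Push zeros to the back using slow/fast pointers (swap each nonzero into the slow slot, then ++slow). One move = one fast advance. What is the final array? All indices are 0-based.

(s=0,f=0) a[fast]=0 → fast++
(s=0,f=1) a[fast]=0 → fast++
(s=0,f=2) a[fast]=0 → fast++
(s=0,f=3) a[fast]=1≠0 swap→a[0]=1 → slow++,fast++
(s=1,f=4) a[fast]=0 → fast++
(s=1,f=5) a[fast]=0 → fast++
(s=1,f=6) a[fast]=0 → fast++
(s=1,f=7) a[fast]=0 → fast++
(s=1,f=8) a[fast]=9≠0 swap→a[1]=9 → slow++,fast++

[1, 9, 0, 0, 0, 0, 0, 0, 0]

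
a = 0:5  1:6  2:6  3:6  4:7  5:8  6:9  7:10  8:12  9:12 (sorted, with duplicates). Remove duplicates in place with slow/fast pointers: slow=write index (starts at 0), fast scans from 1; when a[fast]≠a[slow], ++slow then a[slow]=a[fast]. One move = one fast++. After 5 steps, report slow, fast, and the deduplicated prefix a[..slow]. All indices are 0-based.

(s=0,f=1) a[fast]=6≠a[slow]=5 write a[1]=6 → slow++,fast++
(s=1,f=2) a[fast]=6=a[slow] dup → fast++
(s=1,f=3) a[fast]=6=a[slow] dup → fast++
(s=1,f=4) a[fast]=7≠a[slow]=6 write a[2]=7 → slow++,fast++
(s=2,f=5) a[fast]=8≠a[slow]=7 write a[3]=8 → slow++,fast++

slow=3, fast=6, prefix=[5, 6, 7, 8]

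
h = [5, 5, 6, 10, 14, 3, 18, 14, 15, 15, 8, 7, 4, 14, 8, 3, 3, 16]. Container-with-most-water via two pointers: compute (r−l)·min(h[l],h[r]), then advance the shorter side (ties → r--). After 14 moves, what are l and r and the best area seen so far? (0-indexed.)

l=6, r=9, best area=182

l=0 r=17: min(5,16)*17=85 best=85 *, l++
l=1 r=17: min(5,16)*16=80 best=85, l++
l=2 r=17: min(6,16)*15=90 best=90 *, l++
l=3 r=17: min(10,16)*14=140 best=140 *, l++
l=4 r=17: min(14,16)*13=182 best=182 *, l++
l=5 r=17: min(3,16)*12=36 best=182, l++
l=6 r=17: min(18,16)*11=176 best=182, r--
l=6 r=16: min(18,3)*10=30 best=182, r--
l=6 r=15: min(18,3)*9=27 best=182, r--
l=6 r=14: min(18,8)*8=64 best=182, r--
l=6 r=13: min(18,14)*7=98 best=182, r--
l=6 r=12: min(18,4)*6=24 best=182, r--
l=6 r=11: min(18,7)*5=35 best=182, r--
l=6 r=10: min(18,8)*4=32 best=182, r--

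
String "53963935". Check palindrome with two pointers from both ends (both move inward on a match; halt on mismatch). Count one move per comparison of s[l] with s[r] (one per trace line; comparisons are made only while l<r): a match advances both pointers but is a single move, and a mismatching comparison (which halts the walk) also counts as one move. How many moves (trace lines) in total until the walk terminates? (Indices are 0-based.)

4 moves

l=0 r=7: '5'=='5', l++,r--
l=1 r=6: '3'=='3', l++,r--
l=2 r=5: '9'=='9', l++,r--
l=3 r=4: '6'!='3', stop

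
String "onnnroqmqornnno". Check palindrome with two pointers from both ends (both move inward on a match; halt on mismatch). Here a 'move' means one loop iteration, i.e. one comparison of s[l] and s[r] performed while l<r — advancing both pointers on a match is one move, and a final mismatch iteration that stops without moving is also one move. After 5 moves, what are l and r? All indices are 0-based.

l=5, r=9

l=0 r=14: 'o'=='o', l++,r--
l=1 r=13: 'n'=='n', l++,r--
l=2 r=12: 'n'=='n', l++,r--
l=3 r=11: 'n'=='n', l++,r--
l=4 r=10: 'r'=='r', l++,r--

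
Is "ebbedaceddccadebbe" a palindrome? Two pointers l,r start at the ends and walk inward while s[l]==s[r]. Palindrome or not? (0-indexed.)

not a palindrome (mismatch at 7,10)

l=0 r=17: 'e'=='e', l++,r--
l=1 r=16: 'b'=='b', l++,r--
l=2 r=15: 'b'=='b', l++,r--
l=3 r=14: 'e'=='e', l++,r--
l=4 r=13: 'd'=='d', l++,r--
l=5 r=12: 'a'=='a', l++,r--
l=6 r=11: 'c'=='c', l++,r--
l=7 r=10: 'e'!='c', stop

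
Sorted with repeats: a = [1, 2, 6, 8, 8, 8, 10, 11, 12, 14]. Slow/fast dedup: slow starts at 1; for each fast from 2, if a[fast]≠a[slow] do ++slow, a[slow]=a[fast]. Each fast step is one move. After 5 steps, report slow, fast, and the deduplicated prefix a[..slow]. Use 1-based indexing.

(s=1,f=2) a[fast]=2≠a[slow]=1 write a[2]=2 → slow++,fast++
(s=2,f=3) a[fast]=6≠a[slow]=2 write a[3]=6 → slow++,fast++
(s=3,f=4) a[fast]=8≠a[slow]=6 write a[4]=8 → slow++,fast++
(s=4,f=5) a[fast]=8=a[slow] dup → fast++
(s=4,f=6) a[fast]=8=a[slow] dup → fast++

slow=4, fast=7, prefix=[1, 2, 6, 8]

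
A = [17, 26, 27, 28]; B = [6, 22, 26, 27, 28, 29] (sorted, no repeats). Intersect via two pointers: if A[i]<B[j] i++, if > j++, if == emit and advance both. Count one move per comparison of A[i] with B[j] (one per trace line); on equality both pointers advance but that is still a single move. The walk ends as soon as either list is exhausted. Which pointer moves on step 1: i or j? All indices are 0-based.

i=0 j=0: 17>6, j++

j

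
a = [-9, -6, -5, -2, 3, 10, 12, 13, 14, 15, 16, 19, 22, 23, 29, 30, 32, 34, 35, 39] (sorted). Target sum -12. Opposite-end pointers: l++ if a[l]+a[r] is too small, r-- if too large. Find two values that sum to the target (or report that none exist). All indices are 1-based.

l=1 r=20: -9+39=30 >-12, r--
l=1 r=19: -9+35=26 >-12, r--
l=1 r=18: -9+34=25 >-12, r--
l=1 r=17: -9+32=23 >-12, r--
l=1 r=16: -9+30=21 >-12, r--
l=1 r=15: -9+29=20 >-12, r--
l=1 r=14: -9+23=14 >-12, r--
l=1 r=13: -9+22=13 >-12, r--
l=1 r=12: -9+19=10 >-12, r--
l=1 r=11: -9+16=7 >-12, r--
l=1 r=10: -9+15=6 >-12, r--
l=1 r=9: -9+14=5 >-12, r--
l=1 r=8: -9+13=4 >-12, r--
l=1 r=7: -9+12=3 >-12, r--
l=1 r=6: -9+10=1 >-12, r--
l=1 r=5: -9+3=-6 >-12, r--
l=1 r=4: -9+-2=-11 >-12, r--
l=1 r=3: -9+-5=-14 <-12, l++
l=2 r=3: -6+-5=-11 >-12, r--

no pair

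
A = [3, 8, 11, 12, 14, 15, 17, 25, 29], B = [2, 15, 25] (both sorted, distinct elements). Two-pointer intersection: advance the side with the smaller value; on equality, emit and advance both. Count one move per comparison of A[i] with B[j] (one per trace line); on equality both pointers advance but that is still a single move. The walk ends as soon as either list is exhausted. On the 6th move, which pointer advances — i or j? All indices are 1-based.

i

i=1 j=1: 3>2, j++
i=1 j=2: 3<15, i++
i=2 j=2: 8<15, i++
i=3 j=2: 11<15, i++
i=4 j=2: 12<15, i++
i=5 j=2: 14<15, i++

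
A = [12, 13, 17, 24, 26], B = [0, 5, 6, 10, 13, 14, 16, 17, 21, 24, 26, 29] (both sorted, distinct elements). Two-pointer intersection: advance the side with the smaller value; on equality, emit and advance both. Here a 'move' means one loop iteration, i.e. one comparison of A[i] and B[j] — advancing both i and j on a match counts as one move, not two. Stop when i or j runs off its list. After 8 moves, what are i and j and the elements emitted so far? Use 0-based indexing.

[i=0,j=0] 12>0 → j++
[i=0,j=1] 12>5 → j++
[i=0,j=2] 12>6 → j++
[i=0,j=3] 12>10 → j++
[i=0,j=4] 12<13 → i++
[i=1,j=4] 13==13 emit → i++,j++
[i=2,j=5] 17>14 → j++
[i=2,j=6] 17>16 → j++

i=2, j=7, emitted=[13]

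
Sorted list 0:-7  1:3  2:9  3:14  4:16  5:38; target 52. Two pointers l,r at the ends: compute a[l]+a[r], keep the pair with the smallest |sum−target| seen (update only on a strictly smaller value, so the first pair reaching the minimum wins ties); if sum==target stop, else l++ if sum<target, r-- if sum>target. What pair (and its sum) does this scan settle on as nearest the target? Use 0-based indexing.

pair (14, 38) with sum 52 (|Δ|=0)

[0,5] -7+38=31 d=21 * → l++
[1,5] 3+38=41 d=11 * → l++
[2,5] 9+38=47 d=5 * → l++
[3,5] 14+38=52 d=0 * → stop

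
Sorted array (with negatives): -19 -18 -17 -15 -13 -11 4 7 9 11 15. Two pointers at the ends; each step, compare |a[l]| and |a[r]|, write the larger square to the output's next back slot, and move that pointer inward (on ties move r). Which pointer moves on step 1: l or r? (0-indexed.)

[0,10] |-19|>|15| out[10]=361 → l++

l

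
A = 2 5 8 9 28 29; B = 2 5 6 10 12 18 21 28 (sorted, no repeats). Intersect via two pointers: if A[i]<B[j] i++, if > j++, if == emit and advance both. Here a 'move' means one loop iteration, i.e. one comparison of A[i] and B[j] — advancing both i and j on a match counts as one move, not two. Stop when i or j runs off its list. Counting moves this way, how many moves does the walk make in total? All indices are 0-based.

i=0 j=0: 2==2 emit, i++,j++
i=1 j=1: 5==5 emit, i++,j++
i=2 j=2: 8>6, j++
i=2 j=3: 8<10, i++
i=3 j=3: 9<10, i++
i=4 j=3: 28>10, j++
i=4 j=4: 28>12, j++
i=4 j=5: 28>18, j++
i=4 j=6: 28>21, j++
i=4 j=7: 28==28 emit, i++,j++

10 moves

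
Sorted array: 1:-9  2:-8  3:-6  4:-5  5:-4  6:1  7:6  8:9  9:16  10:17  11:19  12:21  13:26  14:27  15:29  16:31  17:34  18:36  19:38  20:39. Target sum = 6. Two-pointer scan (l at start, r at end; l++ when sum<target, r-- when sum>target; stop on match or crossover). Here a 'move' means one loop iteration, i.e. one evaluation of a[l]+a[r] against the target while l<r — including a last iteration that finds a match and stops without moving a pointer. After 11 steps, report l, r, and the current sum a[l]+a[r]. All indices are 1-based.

[1,20] -9+39=30 >6 → r--
[1,19] -9+38=29 >6 → r--
[1,18] -9+36=27 >6 → r--
[1,17] -9+34=25 >6 → r--
[1,16] -9+31=22 >6 → r--
[1,15] -9+29=20 >6 → r--
[1,14] -9+27=18 >6 → r--
[1,13] -9+26=17 >6 → r--
[1,12] -9+21=12 >6 → r--
[1,11] -9+19=10 >6 → r--
[1,10] -9+17=8 >6 → r--

l=1, r=9, sum=7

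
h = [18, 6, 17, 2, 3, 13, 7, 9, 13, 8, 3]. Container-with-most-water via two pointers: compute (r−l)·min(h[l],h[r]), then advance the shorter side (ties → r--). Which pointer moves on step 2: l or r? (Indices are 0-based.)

l=0 r=10: min(18,3)*10=30 best=30 *, r--
l=0 r=9: min(18,8)*9=72 best=72 *, r--

r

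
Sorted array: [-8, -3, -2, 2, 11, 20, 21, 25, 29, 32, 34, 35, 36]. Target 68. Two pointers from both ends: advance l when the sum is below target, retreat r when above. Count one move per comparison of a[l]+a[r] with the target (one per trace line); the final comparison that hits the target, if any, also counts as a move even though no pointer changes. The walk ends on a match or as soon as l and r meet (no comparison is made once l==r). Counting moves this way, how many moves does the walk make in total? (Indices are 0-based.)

l=0 r=12: -8+36=28 <68, l++
l=1 r=12: -3+36=33 <68, l++
l=2 r=12: -2+36=34 <68, l++
l=3 r=12: 2+36=38 <68, l++
l=4 r=12: 11+36=47 <68, l++
l=5 r=12: 20+36=56 <68, l++
l=6 r=12: 21+36=57 <68, l++
l=7 r=12: 25+36=61 <68, l++
l=8 r=12: 29+36=65 <68, l++
l=9 r=12: 32+36=68, found

10 moves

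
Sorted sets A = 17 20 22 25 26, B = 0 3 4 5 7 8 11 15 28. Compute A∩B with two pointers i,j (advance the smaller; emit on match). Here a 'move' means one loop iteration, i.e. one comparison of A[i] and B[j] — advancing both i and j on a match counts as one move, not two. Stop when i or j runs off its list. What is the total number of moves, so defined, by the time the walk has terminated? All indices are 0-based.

[i=0,j=0] 17>0 → j++
[i=0,j=1] 17>3 → j++
[i=0,j=2] 17>4 → j++
[i=0,j=3] 17>5 → j++
[i=0,j=4] 17>7 → j++
[i=0,j=5] 17>8 → j++
[i=0,j=6] 17>11 → j++
[i=0,j=7] 17>15 → j++
[i=0,j=8] 17<28 → i++
[i=1,j=8] 20<28 → i++
[i=2,j=8] 22<28 → i++
[i=3,j=8] 25<28 → i++
[i=4,j=8] 26<28 → i++

13 moves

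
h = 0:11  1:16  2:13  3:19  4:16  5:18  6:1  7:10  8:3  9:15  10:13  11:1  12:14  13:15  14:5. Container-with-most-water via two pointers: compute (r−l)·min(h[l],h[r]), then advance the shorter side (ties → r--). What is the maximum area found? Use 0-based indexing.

max area = 180

l=0 r=14: min(11,5)*14=70 best=70 *, r--
l=0 r=13: min(11,15)*13=143 best=143 *, l++
l=1 r=13: min(16,15)*12=180 best=180 *, r--
l=1 r=12: min(16,14)*11=154 best=180, r--
l=1 r=11: min(16,1)*10=10 best=180, r--
l=1 r=10: min(16,13)*9=117 best=180, r--
l=1 r=9: min(16,15)*8=120 best=180, r--
l=1 r=8: min(16,3)*7=21 best=180, r--
l=1 r=7: min(16,10)*6=60 best=180, r--
l=1 r=6: min(16,1)*5=5 best=180, r--
l=1 r=5: min(16,18)*4=64 best=180, l++
l=2 r=5: min(13,18)*3=39 best=180, l++
l=3 r=5: min(19,18)*2=36 best=180, r--
l=3 r=4: min(19,16)*1=16 best=180, r--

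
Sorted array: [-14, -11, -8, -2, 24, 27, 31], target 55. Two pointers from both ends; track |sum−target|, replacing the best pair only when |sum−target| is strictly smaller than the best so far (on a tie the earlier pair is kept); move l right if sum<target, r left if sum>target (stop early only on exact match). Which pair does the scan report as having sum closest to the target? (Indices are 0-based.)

l=0 r=6: -14+31=17 d=38 *, l++
l=1 r=6: -11+31=20 d=35 *, l++
l=2 r=6: -8+31=23 d=32 *, l++
l=3 r=6: -2+31=29 d=26 *, l++
l=4 r=6: 24+31=55 d=0 *, stop

pair (24, 31) with sum 55 (|Δ|=0)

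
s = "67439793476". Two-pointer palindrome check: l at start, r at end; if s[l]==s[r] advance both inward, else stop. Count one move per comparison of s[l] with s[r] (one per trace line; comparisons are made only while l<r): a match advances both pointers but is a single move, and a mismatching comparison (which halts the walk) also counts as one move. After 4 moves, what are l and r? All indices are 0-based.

l=0 r=10: '6'=='6', l++,r--
l=1 r=9: '7'=='7', l++,r--
l=2 r=8: '4'=='4', l++,r--
l=3 r=7: '3'=='3', l++,r--

l=4, r=6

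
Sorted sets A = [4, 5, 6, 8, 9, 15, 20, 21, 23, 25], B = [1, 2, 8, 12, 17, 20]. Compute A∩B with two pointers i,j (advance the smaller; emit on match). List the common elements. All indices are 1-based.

i=1 j=1: 4>1, j++
i=1 j=2: 4>2, j++
i=1 j=3: 4<8, i++
i=2 j=3: 5<8, i++
i=3 j=3: 6<8, i++
i=4 j=3: 8==8 emit, i++,j++
i=5 j=4: 9<12, i++
i=6 j=4: 15>12, j++
i=6 j=5: 15<17, i++
i=7 j=5: 20>17, j++
i=7 j=6: 20==20 emit, i++,j++

intersection = [8, 20]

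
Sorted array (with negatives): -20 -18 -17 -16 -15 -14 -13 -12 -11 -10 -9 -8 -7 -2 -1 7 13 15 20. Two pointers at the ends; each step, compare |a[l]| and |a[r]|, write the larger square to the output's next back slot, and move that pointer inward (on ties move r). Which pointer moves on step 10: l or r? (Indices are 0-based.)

l=0 r=18: |-20|<=|20| out[18]=400, r--
l=0 r=17: |-20|>|15| out[17]=400, l++
l=1 r=17: |-18|>|15| out[16]=324, l++
l=2 r=17: |-17|>|15| out[15]=289, l++
l=3 r=17: |-16|>|15| out[14]=256, l++
l=4 r=17: |-15|<=|15| out[13]=225, r--
l=4 r=16: |-15|>|13| out[12]=225, l++
l=5 r=16: |-14|>|13| out[11]=196, l++
l=6 r=16: |-13|<=|13| out[10]=169, r--
l=6 r=15: |-13|>|7| out[9]=169, l++

l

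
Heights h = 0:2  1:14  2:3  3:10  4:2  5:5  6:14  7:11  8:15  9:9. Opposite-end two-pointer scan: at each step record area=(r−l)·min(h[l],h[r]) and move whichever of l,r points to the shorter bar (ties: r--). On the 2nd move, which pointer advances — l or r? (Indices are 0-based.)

l=0 r=9: min(2,9)*9=18 best=18 *, l++
l=1 r=9: min(14,9)*8=72 best=72 *, r--

r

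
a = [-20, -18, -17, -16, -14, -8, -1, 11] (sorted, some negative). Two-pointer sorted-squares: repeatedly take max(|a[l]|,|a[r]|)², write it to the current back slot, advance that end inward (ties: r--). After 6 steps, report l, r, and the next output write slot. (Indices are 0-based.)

l=5, r=6, next write slot=1

l=0 r=7: |-20|>|11| out[7]=400, l++
l=1 r=7: |-18|>|11| out[6]=324, l++
l=2 r=7: |-17|>|11| out[5]=289, l++
l=3 r=7: |-16|>|11| out[4]=256, l++
l=4 r=7: |-14|>|11| out[3]=196, l++
l=5 r=7: |-8|<=|11| out[2]=121, r--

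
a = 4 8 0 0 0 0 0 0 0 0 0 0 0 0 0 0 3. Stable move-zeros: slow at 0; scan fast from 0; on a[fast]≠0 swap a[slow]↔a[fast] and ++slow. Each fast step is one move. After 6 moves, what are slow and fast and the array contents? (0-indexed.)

slow=0 fast=0: a[fast]=4≠0 swap→a[0]=4, slow++,fast++
slow=1 fast=1: a[fast]=8≠0 swap→a[1]=8, slow++,fast++
slow=2 fast=2: a[fast]=0, fast++
slow=2 fast=3: a[fast]=0, fast++
slow=2 fast=4: a[fast]=0, fast++
slow=2 fast=5: a[fast]=0, fast++

slow=2, fast=6, a=[4, 8, 0, 0, 0, 0, 0, 0, 0, 0, 0, 0, 0, 0, 0, 0, 3]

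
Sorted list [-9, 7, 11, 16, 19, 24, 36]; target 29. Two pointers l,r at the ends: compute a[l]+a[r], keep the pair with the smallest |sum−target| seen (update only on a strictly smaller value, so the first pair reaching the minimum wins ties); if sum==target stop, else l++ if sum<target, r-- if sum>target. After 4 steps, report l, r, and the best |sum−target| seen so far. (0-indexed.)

l=2, r=4, best |Δ|=2

[0,6] -9+36=27 d=2 * → l++
[1,6] 7+36=43 d=14 → r--
[1,5] 7+24=31 d=2 → r--
[1,4] 7+19=26 d=3 → l++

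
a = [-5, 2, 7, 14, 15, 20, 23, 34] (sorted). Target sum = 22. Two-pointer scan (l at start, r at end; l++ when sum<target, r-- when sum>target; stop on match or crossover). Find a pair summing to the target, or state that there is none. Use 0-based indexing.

l=0 r=7: -5+34=29 >22, r--
l=0 r=6: -5+23=18 <22, l++
l=1 r=6: 2+23=25 >22, r--
l=1 r=5: 2+20=22, found

(2, 20)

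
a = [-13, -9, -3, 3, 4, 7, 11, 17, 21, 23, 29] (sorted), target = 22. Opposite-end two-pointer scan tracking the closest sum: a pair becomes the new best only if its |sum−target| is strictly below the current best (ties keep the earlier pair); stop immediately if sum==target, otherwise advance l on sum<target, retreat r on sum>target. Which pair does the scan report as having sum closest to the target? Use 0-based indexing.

pair (4, 17) with sum 21 (|Δ|=1)

l=0 r=10: -13+29=16 d=6 *, l++
l=1 r=10: -9+29=20 d=2 *, l++
l=2 r=10: -3+29=26 d=4, r--
l=2 r=9: -3+23=20 d=2, l++
l=3 r=9: 3+23=26 d=4, r--
l=3 r=8: 3+21=24 d=2, r--
l=3 r=7: 3+17=20 d=2, l++
l=4 r=7: 4+17=21 d=1 *, l++
l=5 r=7: 7+17=24 d=2, r--
l=5 r=6: 7+11=18 d=4, l++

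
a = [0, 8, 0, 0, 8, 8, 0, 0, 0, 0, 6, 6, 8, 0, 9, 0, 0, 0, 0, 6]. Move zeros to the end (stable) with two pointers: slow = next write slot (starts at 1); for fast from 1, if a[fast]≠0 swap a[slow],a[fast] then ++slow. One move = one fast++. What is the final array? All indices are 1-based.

[8, 8, 8, 6, 6, 8, 9, 6, 0, 0, 0, 0, 0, 0, 0, 0, 0, 0, 0, 0]

slow=1 fast=1: a[fast]=0, fast++
slow=1 fast=2: a[fast]=8≠0 swap→a[1]=8, slow++,fast++
slow=2 fast=3: a[fast]=0, fast++
slow=2 fast=4: a[fast]=0, fast++
slow=2 fast=5: a[fast]=8≠0 swap→a[2]=8, slow++,fast++
slow=3 fast=6: a[fast]=8≠0 swap→a[3]=8, slow++,fast++
slow=4 fast=7: a[fast]=0, fast++
slow=4 fast=8: a[fast]=0, fast++
slow=4 fast=9: a[fast]=0, fast++
slow=4 fast=10: a[fast]=0, fast++
slow=4 fast=11: a[fast]=6≠0 swap→a[4]=6, slow++,fast++
slow=5 fast=12: a[fast]=6≠0 swap→a[5]=6, slow++,fast++
slow=6 fast=13: a[fast]=8≠0 swap→a[6]=8, slow++,fast++
slow=7 fast=14: a[fast]=0, fast++
slow=7 fast=15: a[fast]=9≠0 swap→a[7]=9, slow++,fast++
slow=8 fast=16: a[fast]=0, fast++
slow=8 fast=17: a[fast]=0, fast++
slow=8 fast=18: a[fast]=0, fast++
slow=8 fast=19: a[fast]=0, fast++
slow=8 fast=20: a[fast]=6≠0 swap→a[8]=6, slow++,fast++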